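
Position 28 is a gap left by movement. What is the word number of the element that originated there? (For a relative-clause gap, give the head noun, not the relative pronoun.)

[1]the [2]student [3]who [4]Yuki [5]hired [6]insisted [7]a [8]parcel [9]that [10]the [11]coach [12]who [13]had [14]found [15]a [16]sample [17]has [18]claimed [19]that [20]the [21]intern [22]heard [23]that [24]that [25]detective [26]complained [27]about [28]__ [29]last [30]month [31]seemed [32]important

8

The gap at 28 is the prepositional object of "complained", inside a relative clause.
The relative pronoun is "that" (word 9); it is bound by the head noun immediately before it.
Its filler is the head noun "parcel", at word 8.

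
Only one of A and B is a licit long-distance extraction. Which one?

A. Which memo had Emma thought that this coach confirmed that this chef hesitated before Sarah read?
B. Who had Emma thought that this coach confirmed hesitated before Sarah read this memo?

In A, the wh-phrase is extracted from inside an adjunct island (introduced by "before"), which blocks movement.
In B, the extraction path crosses only that-complement boundaries, which are transparent.
So B is grammatical.

B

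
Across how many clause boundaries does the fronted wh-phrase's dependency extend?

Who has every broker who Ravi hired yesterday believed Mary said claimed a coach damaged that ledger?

"who" is extracted from the subject of "claimed".
Boundaries crossed, outermost first: [Ø], [Ø] — 2 in total.

2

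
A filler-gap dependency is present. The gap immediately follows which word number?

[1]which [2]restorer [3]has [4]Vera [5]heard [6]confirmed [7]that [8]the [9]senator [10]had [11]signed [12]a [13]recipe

5

The displaced element is "which restorer" (word 2).
It is linked across 1 clause boundary (Ø).
It functions as the subject of "confirmed", so the gap sits immediately after word 5 ("heard").
Base order: Vera has heard which restorer confirmed that the senator had signed a recipe.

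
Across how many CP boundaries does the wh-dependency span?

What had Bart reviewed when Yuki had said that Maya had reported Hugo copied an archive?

"what" originates inside the matrix clause — no clause boundary is crossed.

0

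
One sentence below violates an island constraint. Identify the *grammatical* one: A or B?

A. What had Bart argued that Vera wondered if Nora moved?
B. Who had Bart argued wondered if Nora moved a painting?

In A, the wh-phrase is extracted from inside a wh-island (introduced by "if"), which blocks movement.
In B, the extraction path crosses only that-complement boundaries, which are transparent.
So B is grammatical.

B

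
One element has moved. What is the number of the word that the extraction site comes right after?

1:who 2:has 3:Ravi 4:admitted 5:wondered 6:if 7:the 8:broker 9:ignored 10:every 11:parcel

4

The displaced element is "who" (word 1).
It is linked across 1 clause boundary (Ø).
It functions as the subject of "wondered", so the gap sits immediately after word 4 ("admitted").
Base order: Ravi has admitted that who wondered if the broker ignored every parcel.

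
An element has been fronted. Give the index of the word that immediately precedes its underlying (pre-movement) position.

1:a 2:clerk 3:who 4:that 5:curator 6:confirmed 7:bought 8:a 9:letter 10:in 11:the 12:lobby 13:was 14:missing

The displaced element is "a clerk" (word 2).
It is linked across 1 clause boundary (Ø).
It functions as the subject of "bought", so the gap sits immediately after word 6 ("confirmed").
Base order: That curator confirmed that a clerk bought a letter in the lobby.

6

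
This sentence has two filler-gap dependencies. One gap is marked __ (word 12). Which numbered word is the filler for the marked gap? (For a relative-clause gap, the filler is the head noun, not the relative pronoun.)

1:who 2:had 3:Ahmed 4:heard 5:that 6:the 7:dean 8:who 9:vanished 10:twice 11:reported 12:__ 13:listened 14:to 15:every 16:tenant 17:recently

1

The marked gap is the subject of "listened".
Its filler is the fronted wh-phrase "who", at word 1.
(The other dependency links word 7 to a gap after word 8.)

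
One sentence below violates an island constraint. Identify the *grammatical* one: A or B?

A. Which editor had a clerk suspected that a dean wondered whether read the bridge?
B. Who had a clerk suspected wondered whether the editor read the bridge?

In A, the wh-phrase is extracted from inside a wh-island (introduced by "whether"), which blocks movement.
In B, the extraction path crosses only that-complement boundaries, which are transparent.
So B is grammatical.

B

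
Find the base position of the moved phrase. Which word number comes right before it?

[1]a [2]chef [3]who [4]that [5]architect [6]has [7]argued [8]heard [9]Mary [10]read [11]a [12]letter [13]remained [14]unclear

The displaced element is "a chef" (word 2).
It is linked across 1 clause boundary (Ø).
It functions as the subject of "heard", so the gap sits immediately after word 7 ("argued").
Base order: That architect has argued that a chef heard Mary read a letter.

7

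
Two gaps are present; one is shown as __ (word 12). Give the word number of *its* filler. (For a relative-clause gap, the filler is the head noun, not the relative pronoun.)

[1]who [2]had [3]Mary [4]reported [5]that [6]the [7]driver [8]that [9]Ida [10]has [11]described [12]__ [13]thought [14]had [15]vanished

7

The marked gap is inside the relative clause, the direct object of "described".
Its filler is the head noun "driver" (via "that"), at word 7.
(The other dependency links word 1 to a gap after word 13.)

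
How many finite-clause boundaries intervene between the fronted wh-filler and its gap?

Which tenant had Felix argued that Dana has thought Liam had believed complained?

3

"which tenant" is extracted from the subject of "complained".
Boundaries crossed, outermost first: [that], [Ø], [Ø] — 3 in total.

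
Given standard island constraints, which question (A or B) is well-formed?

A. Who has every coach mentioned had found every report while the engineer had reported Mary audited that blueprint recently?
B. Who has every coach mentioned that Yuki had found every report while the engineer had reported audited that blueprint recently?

In B, the wh-phrase is extracted from inside an adjunct island (introduced by "while"), which blocks movement.
In A, the extraction path crosses only that-complement boundaries, which are transparent.
So A is grammatical.

A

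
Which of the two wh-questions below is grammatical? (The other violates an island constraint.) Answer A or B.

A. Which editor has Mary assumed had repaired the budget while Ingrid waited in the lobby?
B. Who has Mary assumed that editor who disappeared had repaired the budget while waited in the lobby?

In B, the wh-phrase is extracted from inside an adjunct island (introduced by "while"), which blocks movement.
In A, the extraction path crosses only that-complement boundaries, which are transparent.
So A is grammatical.

A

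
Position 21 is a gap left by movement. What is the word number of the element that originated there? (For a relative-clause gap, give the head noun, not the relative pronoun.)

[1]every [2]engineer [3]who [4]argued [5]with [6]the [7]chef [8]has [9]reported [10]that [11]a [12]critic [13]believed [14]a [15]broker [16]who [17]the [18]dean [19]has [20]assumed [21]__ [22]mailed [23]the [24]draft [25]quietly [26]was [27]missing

The gap at 21 is the subject of "mailed", inside a relative clause.
The relative pronoun is "who" (word 16); it is bound by the head noun immediately before it.
Its filler is the head noun "broker", at word 15.

15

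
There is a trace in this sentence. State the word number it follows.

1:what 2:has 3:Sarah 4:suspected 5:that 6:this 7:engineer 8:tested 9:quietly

The displaced element is "what" (word 1).
It is linked across 1 clause boundary (that).
It functions as the direct object of "tested", so the gap sits immediately after word 8 ("tested").
Base order: Sarah has suspected that this engineer tested what quietly.

8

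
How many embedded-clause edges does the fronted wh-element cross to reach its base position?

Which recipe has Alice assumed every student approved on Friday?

1

"which recipe" is extracted from the object of "approved".
Boundaries crossed, outermost first: [Ø] — 1 in total.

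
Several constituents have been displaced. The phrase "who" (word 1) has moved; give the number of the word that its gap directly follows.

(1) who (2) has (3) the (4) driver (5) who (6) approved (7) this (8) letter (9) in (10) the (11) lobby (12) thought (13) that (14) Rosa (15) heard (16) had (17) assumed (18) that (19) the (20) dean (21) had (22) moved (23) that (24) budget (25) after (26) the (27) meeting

The displaced element is "who" (word 1).
It is linked across 2 clause boundaries (that → Ø).
It functions as the subject of "assumed", so the gap sits immediately after word 15 ("heard").
Base order: The driver who approved this letter in the lobby has thought that Rosa heard that who had assumed that the dean had moved that budget after the meeting.

15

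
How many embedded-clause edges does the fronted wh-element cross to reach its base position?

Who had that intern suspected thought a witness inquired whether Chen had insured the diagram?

1

"who" is extracted from the subject of "thought".
Boundaries crossed, outermost first: [Ø] — 1 in total.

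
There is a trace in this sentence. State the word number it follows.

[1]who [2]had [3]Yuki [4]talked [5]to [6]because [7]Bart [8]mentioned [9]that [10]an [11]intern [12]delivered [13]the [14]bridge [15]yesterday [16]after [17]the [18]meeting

5

The displaced element is "who" (word 1).
It functions as the object of the preposition "to" of "talked", so the gap sits immediately after word 5 ("to").
Base order: Yuki had talked to who because Bart mentioned that an intern delivered the bridge yesterday after the meeting.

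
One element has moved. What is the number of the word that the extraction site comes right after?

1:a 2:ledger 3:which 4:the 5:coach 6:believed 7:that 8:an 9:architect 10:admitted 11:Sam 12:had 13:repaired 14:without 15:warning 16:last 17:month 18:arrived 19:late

13

The displaced element is "a ledger" (word 2).
It is linked across 2 clause boundaries (that → Ø).
It functions as the direct object of "repaired", so the gap sits immediately after word 13 ("repaired").
Base order: The coach believed that an architect admitted Sam had repaired a ledger without warning last month.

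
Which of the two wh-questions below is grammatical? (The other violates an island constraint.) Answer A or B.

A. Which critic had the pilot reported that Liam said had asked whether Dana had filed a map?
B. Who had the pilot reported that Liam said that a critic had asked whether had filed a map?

In B, the wh-phrase is extracted from inside a wh-island (introduced by "whether"), which blocks movement.
In A, the extraction path crosses only that-complement boundaries, which are transparent.
So A is grammatical.

A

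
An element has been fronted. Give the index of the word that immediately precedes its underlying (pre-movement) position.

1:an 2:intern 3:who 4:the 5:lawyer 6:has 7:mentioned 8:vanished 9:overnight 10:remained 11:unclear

7

The displaced element is "an intern" (word 2).
It is linked across 1 clause boundary (Ø).
It functions as the subject of "vanished", so the gap sits immediately after word 7 ("mentioned").
Base order: The lawyer has mentioned that an intern vanished overnight.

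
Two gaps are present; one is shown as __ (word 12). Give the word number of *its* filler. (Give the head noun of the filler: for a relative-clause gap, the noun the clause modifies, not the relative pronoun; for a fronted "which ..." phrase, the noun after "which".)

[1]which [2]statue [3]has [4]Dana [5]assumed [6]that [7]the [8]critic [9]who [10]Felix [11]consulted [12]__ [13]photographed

The marked gap is inside the relative clause, the direct object of "consulted".
Its filler is the head noun "critic" (via "who"), at word 8.
(The other dependency links word 2 to a gap after word 13.)

8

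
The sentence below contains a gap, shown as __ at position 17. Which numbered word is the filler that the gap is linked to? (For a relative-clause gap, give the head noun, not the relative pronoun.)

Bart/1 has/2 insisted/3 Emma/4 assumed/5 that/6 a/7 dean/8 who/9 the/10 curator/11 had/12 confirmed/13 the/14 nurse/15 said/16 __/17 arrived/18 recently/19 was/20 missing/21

The gap at 17 is the subject of "arrived", inside a relative clause.
The relative pronoun is "who" (word 9); it is bound by the head noun immediately before it.
Its filler is the head noun "dean", at word 8.

8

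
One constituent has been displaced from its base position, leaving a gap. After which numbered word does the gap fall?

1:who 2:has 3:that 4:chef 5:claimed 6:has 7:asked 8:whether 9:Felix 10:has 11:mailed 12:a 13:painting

5

The displaced element is "who" (word 1).
It is linked across 1 clause boundary (Ø).
It functions as the subject of "asked", so the gap sits immediately after word 5 ("claimed").
Base order: That chef has claimed that who has asked whether Felix has mailed a painting.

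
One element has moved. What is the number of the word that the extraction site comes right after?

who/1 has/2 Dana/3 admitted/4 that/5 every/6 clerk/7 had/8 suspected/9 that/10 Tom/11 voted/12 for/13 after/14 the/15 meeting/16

13

The displaced element is "who" (word 1).
It is linked across 2 clause boundaries (that → that).
It functions as the object of the preposition "for" of "voted", so the gap sits immediately after word 13 ("for").
Base order: Dana has admitted that every clerk had suspected that Tom voted for who after the meeting.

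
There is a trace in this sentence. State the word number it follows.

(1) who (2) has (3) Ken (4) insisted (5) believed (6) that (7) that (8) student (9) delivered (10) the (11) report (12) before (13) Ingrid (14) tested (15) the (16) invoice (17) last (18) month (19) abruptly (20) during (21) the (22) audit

The displaced element is "who" (word 1).
It is linked across 1 clause boundary (Ø).
It functions as the subject of "believed", so the gap sits immediately after word 4 ("insisted").
Base order: Ken has insisted that who believed that that student delivered the report before Ingrid tested the invoice last month abruptly during the audit.

4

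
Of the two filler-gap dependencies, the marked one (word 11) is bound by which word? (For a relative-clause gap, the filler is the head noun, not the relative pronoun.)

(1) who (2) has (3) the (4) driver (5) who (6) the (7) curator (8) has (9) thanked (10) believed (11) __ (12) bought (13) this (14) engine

1

The marked gap is the subject of "bought".
Its filler is the fronted wh-phrase "who", at word 1.
(The other dependency links word 4 to a gap after word 9.)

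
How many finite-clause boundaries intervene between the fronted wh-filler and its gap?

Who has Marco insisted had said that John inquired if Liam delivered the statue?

1

"who" is extracted from the subject of "said".
Boundaries crossed, outermost first: [Ø] — 1 in total.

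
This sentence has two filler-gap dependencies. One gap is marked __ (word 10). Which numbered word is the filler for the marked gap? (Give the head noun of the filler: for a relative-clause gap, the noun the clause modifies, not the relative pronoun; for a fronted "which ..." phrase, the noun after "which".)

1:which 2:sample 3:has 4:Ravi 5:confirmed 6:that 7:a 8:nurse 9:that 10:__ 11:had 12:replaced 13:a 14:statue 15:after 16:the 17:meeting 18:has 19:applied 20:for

The marked gap is inside the relative clause, the subject of "replaced".
Its filler is the head noun "nurse" (via "that"), at word 8.
(The other dependency links word 2 to a gap after word 20.)

8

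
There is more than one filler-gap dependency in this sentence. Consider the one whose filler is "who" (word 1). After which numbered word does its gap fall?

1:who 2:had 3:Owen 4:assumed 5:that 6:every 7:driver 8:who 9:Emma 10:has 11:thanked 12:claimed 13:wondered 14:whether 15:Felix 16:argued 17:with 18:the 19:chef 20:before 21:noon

The displaced element is "who" (word 1).
It is linked across 2 clause boundaries (that → Ø).
It functions as the subject of "wondered", so the gap sits immediately after word 12 ("claimed").
Base order: Owen had assumed that every driver who Emma has thanked claimed that who wondered whether Felix argued with the chef before noon.

12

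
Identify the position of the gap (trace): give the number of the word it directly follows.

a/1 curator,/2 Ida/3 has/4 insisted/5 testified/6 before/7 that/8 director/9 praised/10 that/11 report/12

5

The displaced element is "a curator" (word 2).
It is linked across 1 clause boundary (Ø).
It functions as the subject of "testified", so the gap sits immediately after word 5 ("insisted").
Base order: Ida has insisted that a curator testified before that director praised that report.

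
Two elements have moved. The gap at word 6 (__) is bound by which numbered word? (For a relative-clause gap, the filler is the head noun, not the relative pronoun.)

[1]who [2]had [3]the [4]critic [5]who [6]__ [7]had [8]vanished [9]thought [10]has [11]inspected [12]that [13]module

The marked gap is inside the relative clause, the subject of "vanished".
Its filler is the head noun "critic" (via "who"), at word 4.
(The other dependency links word 1 to a gap after word 9.)

4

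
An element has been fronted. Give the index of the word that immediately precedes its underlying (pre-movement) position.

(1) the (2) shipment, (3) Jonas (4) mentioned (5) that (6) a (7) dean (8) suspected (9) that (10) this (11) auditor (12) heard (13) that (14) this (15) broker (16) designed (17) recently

16

The displaced element is "the shipment" (word 2).
It is linked across 3 clause boundaries (that → that → that).
It functions as the direct object of "designed", so the gap sits immediately after word 16 ("designed").
Base order: Jonas mentioned that a dean suspected that this auditor heard that this broker designed the shipment recently.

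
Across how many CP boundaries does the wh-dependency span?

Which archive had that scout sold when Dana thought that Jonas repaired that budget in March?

"which archive" originates inside the matrix clause — no clause boundary is crossed.

0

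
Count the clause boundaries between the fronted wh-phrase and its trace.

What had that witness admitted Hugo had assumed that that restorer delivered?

2

"what" is extracted from the object of "delivered".
Boundaries crossed, outermost first: [Ø], [that] — 2 in total.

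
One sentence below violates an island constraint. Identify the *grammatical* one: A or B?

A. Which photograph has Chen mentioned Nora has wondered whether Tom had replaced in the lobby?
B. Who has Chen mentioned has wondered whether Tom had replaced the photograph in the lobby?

In A, the wh-phrase is extracted from inside a wh-island (introduced by "whether"), which blocks movement.
In B, the extraction path crosses only that-complement boundaries, which are transparent.
So B is grammatical.

B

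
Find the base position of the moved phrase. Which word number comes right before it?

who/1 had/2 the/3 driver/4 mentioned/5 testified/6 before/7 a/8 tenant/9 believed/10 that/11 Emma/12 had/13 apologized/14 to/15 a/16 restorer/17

The displaced element is "who" (word 1).
It is linked across 1 clause boundary (Ø).
It functions as the subject of "testified", so the gap sits immediately after word 5 ("mentioned").
Base order: The driver had mentioned who testified before a tenant believed that Emma had apologized to a restorer.

5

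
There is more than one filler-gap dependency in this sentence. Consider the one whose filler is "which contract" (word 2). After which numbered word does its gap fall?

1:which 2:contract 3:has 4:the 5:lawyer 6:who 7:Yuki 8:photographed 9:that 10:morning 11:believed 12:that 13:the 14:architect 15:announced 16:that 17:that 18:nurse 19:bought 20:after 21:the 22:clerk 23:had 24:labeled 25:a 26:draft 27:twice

19

The displaced element is "which contract" (word 2).
It is linked across 2 clause boundaries (that → that).
It functions as the direct object of "bought", so the gap sits immediately after word 19 ("bought").
Base order: The lawyer who Yuki photographed that morning has believed that the architect announced that that nurse bought which contract after the clerk had labeled a draft twice.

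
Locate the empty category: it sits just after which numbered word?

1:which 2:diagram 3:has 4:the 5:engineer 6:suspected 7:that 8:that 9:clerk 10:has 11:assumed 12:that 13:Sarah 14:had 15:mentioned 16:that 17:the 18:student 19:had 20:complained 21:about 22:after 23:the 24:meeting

The displaced element is "which diagram" (word 2).
It is linked across 3 clause boundaries (that → that → that).
It functions as the object of the preposition "about" of "complained", so the gap sits immediately after word 21 ("about").
Base order: The engineer has suspected that that clerk has assumed that Sarah had mentioned that the student had complained about which diagram after the meeting.

21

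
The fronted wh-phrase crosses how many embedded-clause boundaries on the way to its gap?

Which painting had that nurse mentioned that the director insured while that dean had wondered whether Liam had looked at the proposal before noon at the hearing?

1

"which painting" is extracted from the object of "insured".
Boundaries crossed, outermost first: [that] — 1 in total.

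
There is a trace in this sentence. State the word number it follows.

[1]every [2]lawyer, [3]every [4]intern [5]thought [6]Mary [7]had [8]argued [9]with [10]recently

9

The displaced element is "every lawyer" (word 2).
It is linked across 1 clause boundary (Ø).
It functions as the object of the preposition "with" of "argued", so the gap sits immediately after word 9 ("with").
Base order: Every intern thought Mary had argued with every lawyer recently.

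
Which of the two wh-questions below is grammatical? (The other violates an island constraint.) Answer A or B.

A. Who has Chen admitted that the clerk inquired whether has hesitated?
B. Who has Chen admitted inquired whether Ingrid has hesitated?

In A, the wh-phrase is extracted from inside a wh-island (introduced by "whether"), which blocks movement.
In B, the extraction path crosses only that-complement boundaries, which are transparent.
So B is grammatical.

B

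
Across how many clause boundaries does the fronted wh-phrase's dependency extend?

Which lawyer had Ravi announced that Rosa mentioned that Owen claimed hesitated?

"which lawyer" is extracted from the subject of "hesitated".
Boundaries crossed, outermost first: [that], [that], [Ø] — 3 in total.

3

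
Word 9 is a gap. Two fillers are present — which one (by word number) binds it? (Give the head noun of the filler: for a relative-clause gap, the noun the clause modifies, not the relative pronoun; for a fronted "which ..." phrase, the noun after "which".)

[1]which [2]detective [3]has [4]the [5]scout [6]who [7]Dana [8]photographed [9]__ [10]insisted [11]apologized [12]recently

5

The marked gap is inside the relative clause, the direct object of "photographed".
Its filler is the head noun "scout" (via "who"), at word 5.
(The other dependency links word 2 to a gap after word 10.)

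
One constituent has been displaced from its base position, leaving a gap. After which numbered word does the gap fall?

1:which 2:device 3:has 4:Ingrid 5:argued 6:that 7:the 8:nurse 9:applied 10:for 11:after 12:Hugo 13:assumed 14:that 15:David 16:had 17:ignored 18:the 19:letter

The displaced element is "which device" (word 2).
It is linked across 1 clause boundary (that).
It functions as the object of the preposition "for" of "applied", so the gap sits immediately after word 10 ("for").
Base order: Ingrid has argued that the nurse applied for which device after Hugo assumed that David had ignored the letter.

10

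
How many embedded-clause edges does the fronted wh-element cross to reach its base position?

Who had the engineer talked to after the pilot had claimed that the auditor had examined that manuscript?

"who" originates inside the matrix clause — no clause boundary is crossed.

0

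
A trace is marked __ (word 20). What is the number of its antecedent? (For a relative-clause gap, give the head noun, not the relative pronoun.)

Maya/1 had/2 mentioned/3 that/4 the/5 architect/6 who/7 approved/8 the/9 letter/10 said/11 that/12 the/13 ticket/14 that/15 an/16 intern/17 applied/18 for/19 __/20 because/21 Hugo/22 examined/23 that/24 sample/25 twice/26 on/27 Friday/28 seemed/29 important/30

The gap at 20 is the prepositional object of "applied", inside a relative clause.
The relative pronoun is "that" (word 15); it is bound by the head noun immediately before it.
Its filler is the head noun "ticket", at word 14.

14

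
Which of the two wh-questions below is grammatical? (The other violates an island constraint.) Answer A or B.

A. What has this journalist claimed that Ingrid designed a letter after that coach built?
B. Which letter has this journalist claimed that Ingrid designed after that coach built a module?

B

In A, the wh-phrase is extracted from inside an adjunct island (introduced by "after"), which blocks movement.
In B, the extraction path crosses only that-complement boundaries, which are transparent.
So B is grammatical.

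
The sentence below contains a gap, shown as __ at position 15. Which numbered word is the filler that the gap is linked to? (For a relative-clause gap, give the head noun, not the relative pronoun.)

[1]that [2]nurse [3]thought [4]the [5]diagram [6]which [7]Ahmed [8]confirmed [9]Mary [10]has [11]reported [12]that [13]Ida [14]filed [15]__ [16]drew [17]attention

The gap at 15 is the object of "filed", inside a relative clause.
The relative pronoun is "which" (word 6); it is bound by the head noun immediately before it.
Its filler is the head noun "diagram", at word 5.

5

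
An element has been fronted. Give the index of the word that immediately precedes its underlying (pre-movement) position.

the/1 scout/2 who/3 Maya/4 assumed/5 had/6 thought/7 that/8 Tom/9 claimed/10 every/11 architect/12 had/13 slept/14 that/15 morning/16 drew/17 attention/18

The displaced element is "the scout" (word 2).
It is linked across 1 clause boundary (Ø).
It functions as the subject of "thought", so the gap sits immediately after word 5 ("assumed").
Base order: Maya assumed that the scout had thought that Tom claimed every architect had slept that morning.

5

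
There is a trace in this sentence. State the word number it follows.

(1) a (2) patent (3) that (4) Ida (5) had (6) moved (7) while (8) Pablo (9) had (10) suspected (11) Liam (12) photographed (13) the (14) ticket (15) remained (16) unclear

6

The displaced element is "a patent" (word 2).
It functions as the direct object of "moved", so the gap sits immediately after word 6 ("moved").
Base order: Ida had moved a patent while Pablo had suspected Liam photographed the ticket.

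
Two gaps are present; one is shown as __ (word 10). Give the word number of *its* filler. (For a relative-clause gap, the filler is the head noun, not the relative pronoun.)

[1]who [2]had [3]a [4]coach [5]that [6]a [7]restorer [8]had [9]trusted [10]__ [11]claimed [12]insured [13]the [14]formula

The marked gap is inside the relative clause, the direct object of "trusted".
Its filler is the head noun "coach" (via "that"), at word 4.
(The other dependency links word 1 to a gap after word 11.)

4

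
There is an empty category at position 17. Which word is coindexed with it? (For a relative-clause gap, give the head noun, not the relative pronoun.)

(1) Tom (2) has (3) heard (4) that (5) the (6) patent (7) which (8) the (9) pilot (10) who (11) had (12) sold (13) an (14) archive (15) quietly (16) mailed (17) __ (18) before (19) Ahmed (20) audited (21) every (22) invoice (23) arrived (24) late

6

The gap at 17 is the object of "mailed", inside a relative clause.
The relative pronoun is "which" (word 7); it is bound by the head noun immediately before it.
Its filler is the head noun "patent", at word 6.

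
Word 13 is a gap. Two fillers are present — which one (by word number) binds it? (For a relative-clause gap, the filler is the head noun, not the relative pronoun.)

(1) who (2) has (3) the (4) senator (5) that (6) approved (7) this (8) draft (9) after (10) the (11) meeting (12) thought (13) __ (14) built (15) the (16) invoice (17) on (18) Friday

The marked gap is the subject of "built".
Its filler is the fronted wh-phrase "who", at word 1.
(The other dependency links word 4 to a gap after word 5.)

1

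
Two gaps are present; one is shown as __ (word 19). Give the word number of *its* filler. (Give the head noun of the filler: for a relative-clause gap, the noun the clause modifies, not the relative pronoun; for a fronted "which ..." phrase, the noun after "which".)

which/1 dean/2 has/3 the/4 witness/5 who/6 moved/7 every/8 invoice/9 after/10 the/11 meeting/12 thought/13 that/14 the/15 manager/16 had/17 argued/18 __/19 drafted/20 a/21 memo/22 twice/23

The marked gap is the subject of "drafted".
Its filler is the fronted wh-phrase "which dean", at word 2.
(The other dependency links word 5 to a gap after word 6.)

2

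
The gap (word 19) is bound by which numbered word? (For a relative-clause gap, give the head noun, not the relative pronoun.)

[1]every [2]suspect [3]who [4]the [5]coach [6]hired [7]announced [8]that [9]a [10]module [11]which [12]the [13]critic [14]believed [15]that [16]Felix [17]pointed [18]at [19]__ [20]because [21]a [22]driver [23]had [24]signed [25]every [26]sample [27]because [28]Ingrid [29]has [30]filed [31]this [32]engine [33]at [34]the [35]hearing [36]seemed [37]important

The gap at 19 is the prepositional object of "pointed", inside a relative clause.
The relative pronoun is "which" (word 11); it is bound by the head noun immediately before it.
Its filler is the head noun "module", at word 10.

10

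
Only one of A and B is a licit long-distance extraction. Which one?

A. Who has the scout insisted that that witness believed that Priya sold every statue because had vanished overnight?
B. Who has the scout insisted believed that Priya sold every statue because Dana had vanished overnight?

In A, the wh-phrase is extracted from inside an adjunct island (introduced by "because"), which blocks movement.
In B, the extraction path crosses only that-complement boundaries, which are transparent.
So B is grammatical.

B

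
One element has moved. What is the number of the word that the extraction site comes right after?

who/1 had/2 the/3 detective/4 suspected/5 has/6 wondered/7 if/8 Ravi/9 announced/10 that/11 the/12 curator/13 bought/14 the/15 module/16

The displaced element is "who" (word 1).
It is linked across 1 clause boundary (Ø).
It functions as the subject of "wondered", so the gap sits immediately after word 5 ("suspected").
Base order: The detective had suspected that who has wondered if Ravi announced that the curator bought the module.

5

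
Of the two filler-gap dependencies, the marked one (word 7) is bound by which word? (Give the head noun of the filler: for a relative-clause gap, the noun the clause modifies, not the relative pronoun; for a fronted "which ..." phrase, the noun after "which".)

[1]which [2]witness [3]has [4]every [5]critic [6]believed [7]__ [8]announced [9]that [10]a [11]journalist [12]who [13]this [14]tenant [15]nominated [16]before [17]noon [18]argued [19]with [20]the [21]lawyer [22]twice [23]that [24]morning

2

The marked gap is the subject of "announced".
Its filler is the fronted wh-phrase "which witness", at word 2.
(The other dependency links word 11 to a gap after word 15.)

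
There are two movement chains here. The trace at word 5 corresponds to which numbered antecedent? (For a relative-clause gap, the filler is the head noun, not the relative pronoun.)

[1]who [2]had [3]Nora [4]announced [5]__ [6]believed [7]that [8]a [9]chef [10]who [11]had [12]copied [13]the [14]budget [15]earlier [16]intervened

1

The marked gap is the subject of "believed".
Its filler is the fronted wh-phrase "who", at word 1.
(The other dependency links word 9 to a gap after word 10.)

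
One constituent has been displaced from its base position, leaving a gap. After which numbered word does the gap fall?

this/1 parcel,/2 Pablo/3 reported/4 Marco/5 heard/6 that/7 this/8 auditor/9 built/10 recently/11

The displaced element is "this parcel" (word 2).
It is linked across 2 clause boundaries (Ø → that).
It functions as the direct object of "built", so the gap sits immediately after word 10 ("built").
Base order: Pablo reported Marco heard that this auditor built this parcel recently.

10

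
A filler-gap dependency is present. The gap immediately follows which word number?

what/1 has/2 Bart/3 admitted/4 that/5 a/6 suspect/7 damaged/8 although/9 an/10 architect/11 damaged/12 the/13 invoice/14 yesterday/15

8

The displaced element is "what" (word 1).
It is linked across 1 clause boundary (that).
It functions as the direct object of "damaged", so the gap sits immediately after word 8 ("damaged").
Base order: Bart has admitted that a suspect damaged what although an architect damaged the invoice yesterday.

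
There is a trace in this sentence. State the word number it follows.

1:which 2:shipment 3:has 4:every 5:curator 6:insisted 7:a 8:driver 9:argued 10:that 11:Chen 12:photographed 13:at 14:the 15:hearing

12

The displaced element is "which shipment" (word 2).
It is linked across 2 clause boundaries (Ø → that).
It functions as the direct object of "photographed", so the gap sits immediately after word 12 ("photographed").
Base order: Every curator has insisted a driver argued that Chen photographed which shipment at the hearing.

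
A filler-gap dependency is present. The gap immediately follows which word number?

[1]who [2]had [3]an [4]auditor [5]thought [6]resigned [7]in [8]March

5

The displaced element is "who" (word 1).
It is linked across 1 clause boundary (Ø).
It functions as the subject of "resigned", so the gap sits immediately after word 5 ("thought").
Base order: An auditor had thought that who resigned in March.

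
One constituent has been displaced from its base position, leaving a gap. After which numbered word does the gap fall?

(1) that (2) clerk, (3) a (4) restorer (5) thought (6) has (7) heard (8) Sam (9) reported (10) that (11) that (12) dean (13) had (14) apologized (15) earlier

5

The displaced element is "that clerk" (word 2).
It is linked across 1 clause boundary (Ø).
It functions as the subject of "heard", so the gap sits immediately after word 5 ("thought").
Base order: A restorer thought that that clerk has heard Sam reported that that dean had apologized earlier.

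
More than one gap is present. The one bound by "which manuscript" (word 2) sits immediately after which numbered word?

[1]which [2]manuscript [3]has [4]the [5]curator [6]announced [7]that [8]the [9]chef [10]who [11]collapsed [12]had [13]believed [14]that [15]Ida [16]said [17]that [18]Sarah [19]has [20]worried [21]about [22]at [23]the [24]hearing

21

The displaced element is "which manuscript" (word 2).
It is linked across 3 clause boundaries (that → that → that).
It functions as the object of the preposition "about" of "worried", so the gap sits immediately after word 21 ("about").
Base order: The curator has announced that the chef who collapsed had believed that Ida said that Sarah has worried about which manuscript at the hearing.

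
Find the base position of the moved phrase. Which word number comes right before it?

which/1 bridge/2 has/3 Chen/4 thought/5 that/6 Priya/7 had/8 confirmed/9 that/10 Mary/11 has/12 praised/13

The displaced element is "which bridge" (word 2).
It is linked across 2 clause boundaries (that → that).
It functions as the direct object of "praised", so the gap sits immediately after word 13 ("praised").
Base order: Chen has thought that Priya had confirmed that Mary has praised which bridge.

13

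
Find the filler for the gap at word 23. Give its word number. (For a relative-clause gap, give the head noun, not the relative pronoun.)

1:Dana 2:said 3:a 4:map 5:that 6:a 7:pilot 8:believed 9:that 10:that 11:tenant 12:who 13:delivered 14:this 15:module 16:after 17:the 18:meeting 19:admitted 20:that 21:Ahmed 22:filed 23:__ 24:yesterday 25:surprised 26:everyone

4

The gap at 23 is the object of "filed", inside a relative clause.
The relative pronoun is "that" (word 5); it is bound by the head noun immediately before it.
Its filler is the head noun "map", at word 4.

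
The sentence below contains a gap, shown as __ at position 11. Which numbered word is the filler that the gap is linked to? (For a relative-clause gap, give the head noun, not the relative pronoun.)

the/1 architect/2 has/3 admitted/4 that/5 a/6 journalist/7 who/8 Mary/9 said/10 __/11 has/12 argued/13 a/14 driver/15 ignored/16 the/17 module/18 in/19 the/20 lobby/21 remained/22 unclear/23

7

The gap at 11 is the subject of "argued", inside a relative clause.
The relative pronoun is "who" (word 8); it is bound by the head noun immediately before it.
Its filler is the head noun "journalist", at word 7.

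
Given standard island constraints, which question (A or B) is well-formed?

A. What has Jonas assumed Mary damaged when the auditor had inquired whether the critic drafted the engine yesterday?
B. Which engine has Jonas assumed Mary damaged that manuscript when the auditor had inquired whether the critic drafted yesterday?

A

In B, the wh-phrase is extracted from inside an adjunct island (introduced by "when"), which blocks movement.
In A, the extraction path crosses only that-complement boundaries, which are transparent.
So A is grammatical.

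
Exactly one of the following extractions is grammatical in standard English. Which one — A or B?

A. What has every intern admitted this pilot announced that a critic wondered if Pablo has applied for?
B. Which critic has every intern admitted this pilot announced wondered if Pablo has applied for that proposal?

In A, the wh-phrase is extracted from inside a wh-island (introduced by "if"), which blocks movement.
In B, the extraction path crosses only that-complement boundaries, which are transparent.
So B is grammatical.

B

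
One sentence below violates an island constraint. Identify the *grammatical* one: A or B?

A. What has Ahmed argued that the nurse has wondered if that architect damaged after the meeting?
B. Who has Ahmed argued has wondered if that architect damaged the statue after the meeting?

In A, the wh-phrase is extracted from inside a wh-island (introduced by "if"), which blocks movement.
In B, the extraction path crosses only that-complement boundaries, which are transparent.
So B is grammatical.

B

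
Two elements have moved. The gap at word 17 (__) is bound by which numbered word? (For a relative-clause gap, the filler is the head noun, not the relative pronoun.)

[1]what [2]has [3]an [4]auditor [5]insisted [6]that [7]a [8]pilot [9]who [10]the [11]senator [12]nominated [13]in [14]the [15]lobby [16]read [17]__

The marked gap is the direct object of "read".
Its filler is the fronted wh-phrase "what", at word 1.
(The other dependency links word 8 to a gap after word 12.)

1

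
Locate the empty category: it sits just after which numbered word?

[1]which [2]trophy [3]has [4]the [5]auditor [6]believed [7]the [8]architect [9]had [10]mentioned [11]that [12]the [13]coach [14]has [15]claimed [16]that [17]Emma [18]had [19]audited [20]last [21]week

19

The displaced element is "which trophy" (word 2).
It is linked across 3 clause boundaries (Ø → that → that).
It functions as the direct object of "audited", so the gap sits immediately after word 19 ("audited").
Base order: The auditor has believed the architect had mentioned that the coach has claimed that Emma had audited which trophy last week.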